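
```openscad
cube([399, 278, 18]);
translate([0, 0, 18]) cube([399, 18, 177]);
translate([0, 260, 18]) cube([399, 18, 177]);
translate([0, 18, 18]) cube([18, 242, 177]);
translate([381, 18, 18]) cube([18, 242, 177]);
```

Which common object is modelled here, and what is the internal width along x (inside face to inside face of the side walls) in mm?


An open box. The internal width is 363 mm.

A 399×278 base slab with four walls standing on it — an open box. The base is 399 mm wide and the walls are 18 mm thick, so the internal width is 399 − 2 × 18 = 363 mm.


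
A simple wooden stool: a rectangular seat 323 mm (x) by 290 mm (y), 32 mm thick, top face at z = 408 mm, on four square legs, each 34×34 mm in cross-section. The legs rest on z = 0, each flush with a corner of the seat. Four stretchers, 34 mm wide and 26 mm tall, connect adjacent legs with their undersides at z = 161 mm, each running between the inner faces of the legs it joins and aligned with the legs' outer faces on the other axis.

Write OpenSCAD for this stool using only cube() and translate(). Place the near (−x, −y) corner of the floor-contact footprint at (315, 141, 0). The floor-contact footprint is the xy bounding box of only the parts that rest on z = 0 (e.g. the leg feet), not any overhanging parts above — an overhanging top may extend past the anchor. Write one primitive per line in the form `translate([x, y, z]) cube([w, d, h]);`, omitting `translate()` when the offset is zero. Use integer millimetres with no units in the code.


// leg_h = 408 - 32 = 376
// stretcher span = 323 - 2*34 = 255
translate([315, 141, 376]) cube([323, 290, 32]);
translate([315, 141, 0]) cube([34, 34, 376]);
translate([604, 141, 0]) cube([34, 34, 376]);
translate([315, 397, 0]) cube([34, 34, 376]);
translate([604, 397, 0]) cube([34, 34, 376]);
translate([349, 141, 161]) cube([255, 34, 26]);
translate([349, 397, 161]) cube([255, 34, 26]);
translate([315, 175, 161]) cube([34, 222, 26]);
translate([604, 175, 161]) cube([34, 222, 26]);


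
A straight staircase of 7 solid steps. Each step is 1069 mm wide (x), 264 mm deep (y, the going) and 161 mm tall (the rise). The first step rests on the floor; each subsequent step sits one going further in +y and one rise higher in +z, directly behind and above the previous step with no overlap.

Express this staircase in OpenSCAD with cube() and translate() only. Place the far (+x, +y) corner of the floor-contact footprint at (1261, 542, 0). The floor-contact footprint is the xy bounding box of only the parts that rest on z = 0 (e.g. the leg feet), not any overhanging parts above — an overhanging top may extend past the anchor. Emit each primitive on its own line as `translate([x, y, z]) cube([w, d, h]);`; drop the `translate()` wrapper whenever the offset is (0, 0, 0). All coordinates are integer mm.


translate([192, 278, 0]) cube([1069, 264, 161]);
translate([192, 542, 161]) cube([1069, 264, 161]);
translate([192, 806, 322]) cube([1069, 264, 161]);
translate([192, 1070, 483]) cube([1069, 264, 161]);
translate([192, 1334, 644]) cube([1069, 264, 161]);
translate([192, 1598, 805]) cube([1069, 264, 161]);
translate([192, 1862, 966]) cube([1069, 264, 161]);


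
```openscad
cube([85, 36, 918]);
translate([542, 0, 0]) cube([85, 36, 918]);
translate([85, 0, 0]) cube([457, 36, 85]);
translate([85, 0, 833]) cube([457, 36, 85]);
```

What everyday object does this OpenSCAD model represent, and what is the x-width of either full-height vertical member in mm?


A picture frame. The border width is 85 mm.

Four thin pieces enclosing a rectangular opening — a picture frame. The two full-height stiles are 918 mm tall; the top rail sits at z = 833 and is 85 mm tall, so the border above the opening is 918 − 833 = 85 mm, matching the stile x-width.


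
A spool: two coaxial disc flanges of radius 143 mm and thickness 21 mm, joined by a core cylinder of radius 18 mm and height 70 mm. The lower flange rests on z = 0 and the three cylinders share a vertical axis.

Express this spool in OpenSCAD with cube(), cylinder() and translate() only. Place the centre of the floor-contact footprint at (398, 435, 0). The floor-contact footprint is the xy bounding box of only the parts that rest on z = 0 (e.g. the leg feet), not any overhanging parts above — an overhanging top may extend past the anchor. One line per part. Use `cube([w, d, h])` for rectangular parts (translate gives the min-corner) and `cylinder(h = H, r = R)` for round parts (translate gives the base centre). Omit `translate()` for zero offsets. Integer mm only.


translate([398, 435, 0]) cylinder(h = 21, r = 143);
translate([398, 435, 21]) cylinder(h = 70, r = 18);
translate([398, 435, 91]) cylinder(h = 21, r = 143);


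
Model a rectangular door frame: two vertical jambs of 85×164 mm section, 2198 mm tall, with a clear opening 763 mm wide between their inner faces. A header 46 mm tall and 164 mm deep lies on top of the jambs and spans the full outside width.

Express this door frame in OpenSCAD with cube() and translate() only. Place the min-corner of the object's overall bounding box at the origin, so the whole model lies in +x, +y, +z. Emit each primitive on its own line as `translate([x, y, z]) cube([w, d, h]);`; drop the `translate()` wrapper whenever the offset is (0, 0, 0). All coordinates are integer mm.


cube([85, 164, 2198]);
translate([848, 0, 0]) cube([85, 164, 2198]);
translate([0, 0, 2198]) cube([933, 164, 46]);


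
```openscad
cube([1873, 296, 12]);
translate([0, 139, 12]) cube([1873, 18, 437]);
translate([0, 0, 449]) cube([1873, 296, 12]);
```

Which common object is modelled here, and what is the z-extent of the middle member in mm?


An I-beam. The web height is 437 mm.

Two wide flanges with a thin centred web — an I-beam. Overall 461 mm minus two 12 mm flanges gives a web of 461 − 2·12 = 437 mm.


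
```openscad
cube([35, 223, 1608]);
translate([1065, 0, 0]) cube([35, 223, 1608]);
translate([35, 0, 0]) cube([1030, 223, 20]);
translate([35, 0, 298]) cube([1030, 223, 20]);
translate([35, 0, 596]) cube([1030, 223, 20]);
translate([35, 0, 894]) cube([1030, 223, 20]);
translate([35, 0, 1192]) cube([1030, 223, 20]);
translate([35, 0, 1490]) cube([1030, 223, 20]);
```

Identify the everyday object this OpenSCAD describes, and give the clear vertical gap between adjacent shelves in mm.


A bookshelf. The clear shelf gap is 278 mm.

Two tall side panels with 6 horizontal boards between them — a bookshelf. The first two shelf undersides are at z = 0 and z = 298; with shelf thickness 20, the clear gap is 298 − 0 − 20 = 278 mm.


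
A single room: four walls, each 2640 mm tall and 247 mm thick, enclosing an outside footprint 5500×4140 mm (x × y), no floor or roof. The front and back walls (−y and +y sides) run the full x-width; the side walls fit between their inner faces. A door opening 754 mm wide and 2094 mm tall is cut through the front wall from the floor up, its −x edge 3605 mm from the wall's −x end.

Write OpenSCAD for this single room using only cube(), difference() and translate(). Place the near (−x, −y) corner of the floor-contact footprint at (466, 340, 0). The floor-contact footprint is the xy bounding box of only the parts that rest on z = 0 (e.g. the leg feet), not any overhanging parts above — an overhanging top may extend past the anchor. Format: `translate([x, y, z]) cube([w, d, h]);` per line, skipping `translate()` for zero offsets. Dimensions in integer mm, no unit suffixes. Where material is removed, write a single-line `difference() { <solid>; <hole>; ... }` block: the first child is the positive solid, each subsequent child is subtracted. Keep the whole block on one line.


difference() { translate([466, 340, 0]) cube([5500, 247, 2640]); translate([4071, 340, 0]) cube([754, 247, 2094]); }
translate([466, 4233, 0]) cube([5500, 247, 2640]);
translate([466, 587, 0]) cube([247, 3646, 2640]);
translate([5719, 587, 0]) cube([247, 3646, 2640]);


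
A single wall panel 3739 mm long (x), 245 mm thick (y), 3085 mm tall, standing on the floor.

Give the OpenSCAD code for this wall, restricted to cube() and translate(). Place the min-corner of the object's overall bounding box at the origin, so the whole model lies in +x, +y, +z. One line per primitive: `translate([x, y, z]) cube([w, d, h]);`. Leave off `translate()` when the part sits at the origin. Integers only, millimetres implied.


cube([3739, 245, 3085]);


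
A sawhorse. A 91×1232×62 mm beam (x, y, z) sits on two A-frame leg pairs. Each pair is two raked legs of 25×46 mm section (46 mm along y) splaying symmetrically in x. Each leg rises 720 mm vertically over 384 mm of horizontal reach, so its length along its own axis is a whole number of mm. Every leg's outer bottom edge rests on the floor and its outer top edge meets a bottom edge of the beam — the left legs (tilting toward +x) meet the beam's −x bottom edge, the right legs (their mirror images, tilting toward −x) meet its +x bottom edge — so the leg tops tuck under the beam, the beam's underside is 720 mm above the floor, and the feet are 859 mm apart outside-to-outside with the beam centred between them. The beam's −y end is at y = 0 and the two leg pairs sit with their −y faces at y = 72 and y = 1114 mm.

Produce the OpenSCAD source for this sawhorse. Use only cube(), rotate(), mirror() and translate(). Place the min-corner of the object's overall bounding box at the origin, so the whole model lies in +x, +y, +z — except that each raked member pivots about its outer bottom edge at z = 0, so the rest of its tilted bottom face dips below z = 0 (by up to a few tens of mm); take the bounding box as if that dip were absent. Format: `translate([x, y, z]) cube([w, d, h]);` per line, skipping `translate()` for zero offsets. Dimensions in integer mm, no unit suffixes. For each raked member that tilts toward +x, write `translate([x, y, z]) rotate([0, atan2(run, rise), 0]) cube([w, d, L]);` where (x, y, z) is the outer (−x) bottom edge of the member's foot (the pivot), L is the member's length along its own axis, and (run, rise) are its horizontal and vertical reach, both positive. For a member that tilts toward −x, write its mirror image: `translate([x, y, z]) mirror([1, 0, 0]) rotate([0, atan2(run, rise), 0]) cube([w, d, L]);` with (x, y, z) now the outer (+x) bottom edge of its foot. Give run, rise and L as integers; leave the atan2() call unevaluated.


// leg length = √(384² + 720²) = 816
// right-leg outer foot x = 2·384 + 91 = 859
// beam min-corner = (384, 0, 720)
translate([384, 0, 720]) cube([91, 1232, 62]);
translate([0, 72, 0]) rotate([0, atan2(384, 720), 0]) cube([25, 46, 816]);
translate([859, 72, 0]) mirror([1, 0, 0]) rotate([0, atan2(384, 720), 0]) cube([25, 46, 816]);
translate([0, 1114, 0]) rotate([0, atan2(384, 720), 0]) cube([25, 46, 816]);
translate([859, 1114, 0]) mirror([1, 0, 0]) rotate([0, atan2(384, 720), 0]) cube([25, 46, 816]);


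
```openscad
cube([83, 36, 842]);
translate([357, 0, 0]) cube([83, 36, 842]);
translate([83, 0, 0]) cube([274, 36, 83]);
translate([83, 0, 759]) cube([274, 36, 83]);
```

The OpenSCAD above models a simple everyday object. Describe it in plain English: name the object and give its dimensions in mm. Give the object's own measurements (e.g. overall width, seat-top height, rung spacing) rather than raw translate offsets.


A rectangular picture frame lying in the x–z plane (depth along y). The opening is 274 mm wide (x) by 676 mm tall (z), surrounded by a border 83 mm wide on all four sides. The frame is 36 mm deep and is made of two full-height vertical stiles with two horizontal rails fitted between them.


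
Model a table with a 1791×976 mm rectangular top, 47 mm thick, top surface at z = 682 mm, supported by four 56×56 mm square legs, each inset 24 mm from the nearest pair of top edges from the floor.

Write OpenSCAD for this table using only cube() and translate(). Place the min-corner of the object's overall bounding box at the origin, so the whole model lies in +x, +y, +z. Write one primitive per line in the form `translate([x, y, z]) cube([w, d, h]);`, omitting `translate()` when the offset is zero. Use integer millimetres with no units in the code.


translate([0, 0, 635]) cube([1791, 976, 47]);
translate([24, 24, 0]) cube([56, 56, 635]);
translate([1711, 24, 0]) cube([56, 56, 635]);
translate([24, 896, 0]) cube([56, 56, 635]);
translate([1711, 896, 0]) cube([56, 56, 635]);


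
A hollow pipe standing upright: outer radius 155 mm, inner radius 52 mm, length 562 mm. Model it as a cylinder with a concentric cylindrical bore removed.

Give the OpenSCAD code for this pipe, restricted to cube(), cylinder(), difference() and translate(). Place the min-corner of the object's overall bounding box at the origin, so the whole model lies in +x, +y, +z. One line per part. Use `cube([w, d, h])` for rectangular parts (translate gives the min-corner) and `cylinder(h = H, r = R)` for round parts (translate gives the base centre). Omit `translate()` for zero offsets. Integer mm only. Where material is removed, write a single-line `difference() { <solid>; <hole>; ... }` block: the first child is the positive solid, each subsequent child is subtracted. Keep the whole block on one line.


difference() { translate([155, 155, 0]) cylinder(h = 562, r = 155); translate([155, 155, 0]) cylinder(h = 562, r = 52); }


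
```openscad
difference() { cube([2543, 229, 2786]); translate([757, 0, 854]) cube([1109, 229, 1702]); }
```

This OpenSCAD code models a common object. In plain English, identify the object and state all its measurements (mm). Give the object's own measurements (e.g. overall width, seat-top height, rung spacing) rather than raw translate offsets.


A wall 2543 mm long (x), 229 mm thick (y), 2786 mm tall, with a rectangular window opening cut through it. The opening is 1109 mm wide and 1702 mm tall; its sill is at z = 854 mm and its near (−x) edge is 757 mm from the wall's −x end. The opening passes through the full wall thickness.


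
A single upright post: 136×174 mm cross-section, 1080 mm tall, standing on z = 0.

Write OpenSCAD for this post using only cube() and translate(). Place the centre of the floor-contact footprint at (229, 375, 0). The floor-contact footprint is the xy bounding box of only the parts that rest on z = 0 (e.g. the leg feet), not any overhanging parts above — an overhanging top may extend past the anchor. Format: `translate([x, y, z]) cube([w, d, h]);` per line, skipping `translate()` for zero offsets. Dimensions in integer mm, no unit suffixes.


translate([161, 288, 0]) cube([136, 174, 1080]);


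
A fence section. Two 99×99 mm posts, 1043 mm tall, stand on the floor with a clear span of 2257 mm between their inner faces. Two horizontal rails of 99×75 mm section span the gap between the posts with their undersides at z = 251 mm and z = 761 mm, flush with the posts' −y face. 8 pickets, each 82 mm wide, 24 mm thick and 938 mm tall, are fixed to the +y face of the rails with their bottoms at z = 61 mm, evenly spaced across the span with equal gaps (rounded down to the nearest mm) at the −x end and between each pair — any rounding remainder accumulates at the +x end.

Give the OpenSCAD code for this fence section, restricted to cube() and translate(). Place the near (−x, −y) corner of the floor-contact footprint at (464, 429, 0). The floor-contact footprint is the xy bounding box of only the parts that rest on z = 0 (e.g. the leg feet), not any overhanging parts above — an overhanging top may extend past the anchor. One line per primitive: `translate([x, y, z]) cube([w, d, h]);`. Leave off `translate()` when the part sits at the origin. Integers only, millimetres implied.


translate([464, 429, 0]) cube([99, 99, 1043]);
translate([2820, 429, 0]) cube([99, 99, 1043]);
translate([563, 429, 251]) cube([2257, 99, 75]);
translate([563, 429, 761]) cube([2257, 99, 75]);
translate([740, 528, 61]) cube([82, 24, 938]);
translate([999, 528, 61]) cube([82, 24, 938]);
translate([1258, 528, 61]) cube([82, 24, 938]);
translate([1517, 528, 61]) cube([82, 24, 938]);
translate([1776, 528, 61]) cube([82, 24, 938]);
translate([2035, 528, 61]) cube([82, 24, 938]);
translate([2294, 528, 61]) cube([82, 24, 938]);
translate([2553, 528, 61]) cube([82, 24, 938]);


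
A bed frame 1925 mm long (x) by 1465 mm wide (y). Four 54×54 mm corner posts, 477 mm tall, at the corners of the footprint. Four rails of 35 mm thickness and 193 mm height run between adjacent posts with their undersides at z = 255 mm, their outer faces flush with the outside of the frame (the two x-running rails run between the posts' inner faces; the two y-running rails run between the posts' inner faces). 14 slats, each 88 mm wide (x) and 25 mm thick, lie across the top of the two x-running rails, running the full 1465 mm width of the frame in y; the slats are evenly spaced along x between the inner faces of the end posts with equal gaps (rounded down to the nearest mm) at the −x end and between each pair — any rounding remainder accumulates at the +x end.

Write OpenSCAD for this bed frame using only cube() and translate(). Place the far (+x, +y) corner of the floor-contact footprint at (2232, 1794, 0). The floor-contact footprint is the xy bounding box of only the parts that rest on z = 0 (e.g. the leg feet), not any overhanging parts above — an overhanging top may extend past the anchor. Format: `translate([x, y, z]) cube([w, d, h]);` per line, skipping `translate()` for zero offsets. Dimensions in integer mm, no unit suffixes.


translate([307, 329, 0]) cube([54, 54, 477]);
translate([307, 1740, 0]) cube([54, 54, 477]);
translate([2178, 329, 0]) cube([54, 54, 477]);
translate([2178, 1740, 0]) cube([54, 54, 477]);
translate([361, 329, 255]) cube([1817, 35, 193]);
translate([361, 1759, 255]) cube([1817, 35, 193]);
translate([307, 383, 255]) cube([35, 1357, 193]);
translate([2197, 383, 255]) cube([35, 1357, 193]);
translate([400, 329, 448]) cube([88, 1465, 25]);
translate([527, 329, 448]) cube([88, 1465, 25]);
translate([654, 329, 448]) cube([88, 1465, 25]);
translate([781, 329, 448]) cube([88, 1465, 25]);
translate([908, 329, 448]) cube([88, 1465, 25]);
translate([1035, 329, 448]) cube([88, 1465, 25]);
translate([1162, 329, 448]) cube([88, 1465, 25]);
translate([1289, 329, 448]) cube([88, 1465, 25]);
translate([1416, 329, 448]) cube([88, 1465, 25]);
translate([1543, 329, 448]) cube([88, 1465, 25]);
translate([1670, 329, 448]) cube([88, 1465, 25]);
translate([1797, 329, 448]) cube([88, 1465, 25]);
translate([1924, 329, 448]) cube([88, 1465, 25]);
translate([2051, 329, 448]) cube([88, 1465, 25]);


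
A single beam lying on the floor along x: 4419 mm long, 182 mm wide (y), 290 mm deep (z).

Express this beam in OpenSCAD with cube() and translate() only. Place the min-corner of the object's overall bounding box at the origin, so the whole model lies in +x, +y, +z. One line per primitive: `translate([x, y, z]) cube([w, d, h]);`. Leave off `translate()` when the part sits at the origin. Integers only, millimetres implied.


cube([4419, 182, 290]);


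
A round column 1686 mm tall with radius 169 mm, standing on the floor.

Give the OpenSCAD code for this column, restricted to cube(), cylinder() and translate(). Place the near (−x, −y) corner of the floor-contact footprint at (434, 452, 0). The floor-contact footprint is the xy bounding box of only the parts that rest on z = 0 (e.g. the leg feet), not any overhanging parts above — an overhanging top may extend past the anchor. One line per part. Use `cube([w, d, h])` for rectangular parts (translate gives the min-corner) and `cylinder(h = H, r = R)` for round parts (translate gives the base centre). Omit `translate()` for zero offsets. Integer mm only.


translate([603, 621, 0]) cylinder(h = 1686, r = 169);


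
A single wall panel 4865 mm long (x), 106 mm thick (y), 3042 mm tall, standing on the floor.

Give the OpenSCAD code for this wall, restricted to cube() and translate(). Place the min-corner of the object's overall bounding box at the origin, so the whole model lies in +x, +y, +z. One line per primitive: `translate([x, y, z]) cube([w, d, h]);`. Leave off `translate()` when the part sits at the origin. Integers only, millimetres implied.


cube([4865, 106, 3042]);


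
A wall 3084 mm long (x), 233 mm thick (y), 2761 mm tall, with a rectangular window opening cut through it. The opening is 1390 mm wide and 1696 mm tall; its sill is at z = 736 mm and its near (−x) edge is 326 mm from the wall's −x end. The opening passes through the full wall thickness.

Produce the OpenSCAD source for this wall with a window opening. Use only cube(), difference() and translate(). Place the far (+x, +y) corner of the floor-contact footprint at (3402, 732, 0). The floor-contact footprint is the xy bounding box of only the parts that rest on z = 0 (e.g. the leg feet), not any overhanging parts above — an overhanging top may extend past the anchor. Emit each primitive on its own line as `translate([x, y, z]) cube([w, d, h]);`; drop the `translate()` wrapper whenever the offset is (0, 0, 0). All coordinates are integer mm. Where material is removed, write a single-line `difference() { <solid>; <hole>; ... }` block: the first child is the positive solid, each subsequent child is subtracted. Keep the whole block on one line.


difference() { translate([318, 499, 0]) cube([3084, 233, 2761]); translate([644, 499, 736]) cube([1390, 233, 1696]); }


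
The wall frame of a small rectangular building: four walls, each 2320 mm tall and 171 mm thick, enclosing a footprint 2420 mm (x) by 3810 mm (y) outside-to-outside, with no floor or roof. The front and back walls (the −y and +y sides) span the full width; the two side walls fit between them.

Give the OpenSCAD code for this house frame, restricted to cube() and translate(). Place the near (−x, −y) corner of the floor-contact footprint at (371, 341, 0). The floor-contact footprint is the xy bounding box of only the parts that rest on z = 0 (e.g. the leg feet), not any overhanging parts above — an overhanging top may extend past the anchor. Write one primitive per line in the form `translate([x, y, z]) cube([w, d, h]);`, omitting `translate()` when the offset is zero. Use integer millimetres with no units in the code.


translate([371, 341, 0]) cube([2420, 171, 2320]);
translate([371, 3980, 0]) cube([2420, 171, 2320]);
translate([371, 512, 0]) cube([171, 3468, 2320]);
translate([2620, 512, 0]) cube([171, 3468, 2320]);


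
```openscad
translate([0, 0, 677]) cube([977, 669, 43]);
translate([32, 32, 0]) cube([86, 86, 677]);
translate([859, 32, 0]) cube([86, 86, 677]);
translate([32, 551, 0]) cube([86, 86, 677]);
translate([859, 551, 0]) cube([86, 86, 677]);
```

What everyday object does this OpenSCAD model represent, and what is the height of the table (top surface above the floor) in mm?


A table. The table height is 720 mm.

A 977×669×43 slab sits at z = 677 on four 86 mm square posts — a table. The top surface is at 677 + 43 = 720 mm.


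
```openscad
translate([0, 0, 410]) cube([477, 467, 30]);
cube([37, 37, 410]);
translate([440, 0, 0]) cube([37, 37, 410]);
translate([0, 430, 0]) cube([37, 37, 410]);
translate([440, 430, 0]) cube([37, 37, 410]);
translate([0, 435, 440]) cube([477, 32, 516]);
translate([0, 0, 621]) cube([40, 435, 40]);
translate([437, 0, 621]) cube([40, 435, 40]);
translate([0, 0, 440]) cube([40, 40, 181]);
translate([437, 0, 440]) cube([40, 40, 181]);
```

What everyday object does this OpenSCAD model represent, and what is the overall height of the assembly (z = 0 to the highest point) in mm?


A chair. The overall height is 956 mm.

A slab on four corner posts with a tall panel at the back — a chair. The seat slab sits at z = 410 with thickness 30, and the 516 mm backrest starts at the seat top, so the overall height is 410 + 30 + 516 = 956 mm.


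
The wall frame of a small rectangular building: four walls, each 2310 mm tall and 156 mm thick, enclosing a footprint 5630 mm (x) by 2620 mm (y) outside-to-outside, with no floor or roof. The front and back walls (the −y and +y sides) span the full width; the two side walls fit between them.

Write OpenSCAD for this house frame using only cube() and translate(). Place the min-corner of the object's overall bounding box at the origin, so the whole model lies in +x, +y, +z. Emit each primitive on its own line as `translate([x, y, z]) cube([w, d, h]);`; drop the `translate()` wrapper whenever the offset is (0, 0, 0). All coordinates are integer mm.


cube([5630, 156, 2310]);
translate([0, 2464, 0]) cube([5630, 156, 2310]);
translate([0, 156, 0]) cube([156, 2308, 2310]);
translate([5474, 156, 0]) cube([156, 2308, 2310]);


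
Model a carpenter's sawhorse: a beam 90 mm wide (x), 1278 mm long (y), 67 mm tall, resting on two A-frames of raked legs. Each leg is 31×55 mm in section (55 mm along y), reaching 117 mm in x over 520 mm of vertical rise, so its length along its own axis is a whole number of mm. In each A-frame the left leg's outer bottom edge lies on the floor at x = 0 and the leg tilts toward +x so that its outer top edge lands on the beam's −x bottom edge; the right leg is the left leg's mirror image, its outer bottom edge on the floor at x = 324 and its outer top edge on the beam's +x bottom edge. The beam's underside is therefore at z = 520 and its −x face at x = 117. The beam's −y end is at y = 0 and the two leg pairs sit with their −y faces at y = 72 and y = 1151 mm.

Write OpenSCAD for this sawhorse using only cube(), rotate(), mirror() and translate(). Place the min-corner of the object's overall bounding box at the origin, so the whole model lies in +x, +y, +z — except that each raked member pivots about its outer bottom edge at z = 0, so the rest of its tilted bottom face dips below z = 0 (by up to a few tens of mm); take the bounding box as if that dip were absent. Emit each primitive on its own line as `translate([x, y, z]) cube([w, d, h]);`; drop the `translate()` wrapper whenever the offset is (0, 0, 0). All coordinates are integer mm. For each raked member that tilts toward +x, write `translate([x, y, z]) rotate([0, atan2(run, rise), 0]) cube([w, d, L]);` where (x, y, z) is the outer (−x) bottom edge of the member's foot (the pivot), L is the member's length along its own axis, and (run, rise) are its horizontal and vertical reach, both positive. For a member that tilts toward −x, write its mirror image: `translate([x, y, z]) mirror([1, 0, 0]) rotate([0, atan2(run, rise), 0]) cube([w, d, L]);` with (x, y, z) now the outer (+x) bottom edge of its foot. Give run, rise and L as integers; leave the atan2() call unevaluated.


translate([117, 0, 520]) cube([90, 1278, 67]);
translate([0, 72, 0]) rotate([0, atan2(117, 520), 0]) cube([31, 55, 533]);
translate([324, 72, 0]) mirror([1, 0, 0]) rotate([0, atan2(117, 520), 0]) cube([31, 55, 533]);
translate([0, 1151, 0]) rotate([0, atan2(117, 520), 0]) cube([31, 55, 533]);
translate([324, 1151, 0]) mirror([1, 0, 0]) rotate([0, atan2(117, 520), 0]) cube([31, 55, 533]);


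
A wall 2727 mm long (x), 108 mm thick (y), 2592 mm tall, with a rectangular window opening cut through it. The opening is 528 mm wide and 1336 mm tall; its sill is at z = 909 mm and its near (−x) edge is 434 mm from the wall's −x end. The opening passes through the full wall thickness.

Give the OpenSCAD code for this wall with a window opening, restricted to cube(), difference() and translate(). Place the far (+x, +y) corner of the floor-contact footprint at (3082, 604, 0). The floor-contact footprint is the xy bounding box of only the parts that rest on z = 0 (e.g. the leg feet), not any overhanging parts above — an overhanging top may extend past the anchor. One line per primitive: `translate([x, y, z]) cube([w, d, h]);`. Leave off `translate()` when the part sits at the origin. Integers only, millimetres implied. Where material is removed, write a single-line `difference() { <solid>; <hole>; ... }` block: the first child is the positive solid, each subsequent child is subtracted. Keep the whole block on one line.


difference() { translate([355, 496, 0]) cube([2727, 108, 2592]); translate([789, 496, 909]) cube([528, 108, 1336]); }


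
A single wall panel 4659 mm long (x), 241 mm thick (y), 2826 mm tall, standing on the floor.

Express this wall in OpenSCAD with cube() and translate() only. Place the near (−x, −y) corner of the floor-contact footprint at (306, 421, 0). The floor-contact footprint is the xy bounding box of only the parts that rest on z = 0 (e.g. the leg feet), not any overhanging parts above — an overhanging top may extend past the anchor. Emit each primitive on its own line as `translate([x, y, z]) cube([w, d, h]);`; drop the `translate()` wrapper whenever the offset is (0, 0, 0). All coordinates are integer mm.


translate([306, 421, 0]) cube([4659, 241, 2826]);


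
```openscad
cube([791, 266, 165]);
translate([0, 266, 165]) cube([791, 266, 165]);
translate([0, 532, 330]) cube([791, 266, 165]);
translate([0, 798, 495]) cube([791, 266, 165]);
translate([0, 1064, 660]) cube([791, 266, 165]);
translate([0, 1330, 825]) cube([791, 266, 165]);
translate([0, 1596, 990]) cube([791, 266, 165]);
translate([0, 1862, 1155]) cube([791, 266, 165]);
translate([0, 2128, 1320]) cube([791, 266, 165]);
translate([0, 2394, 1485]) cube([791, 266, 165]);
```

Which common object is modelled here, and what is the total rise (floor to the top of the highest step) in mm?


A staircase. The total rise is 1650 mm.

10 identical blocks, each offset up and back from the previous — a staircase. Each step is 165 mm tall and there are 10 of them, so the total rise is 10 × 165 = 1650 mm.


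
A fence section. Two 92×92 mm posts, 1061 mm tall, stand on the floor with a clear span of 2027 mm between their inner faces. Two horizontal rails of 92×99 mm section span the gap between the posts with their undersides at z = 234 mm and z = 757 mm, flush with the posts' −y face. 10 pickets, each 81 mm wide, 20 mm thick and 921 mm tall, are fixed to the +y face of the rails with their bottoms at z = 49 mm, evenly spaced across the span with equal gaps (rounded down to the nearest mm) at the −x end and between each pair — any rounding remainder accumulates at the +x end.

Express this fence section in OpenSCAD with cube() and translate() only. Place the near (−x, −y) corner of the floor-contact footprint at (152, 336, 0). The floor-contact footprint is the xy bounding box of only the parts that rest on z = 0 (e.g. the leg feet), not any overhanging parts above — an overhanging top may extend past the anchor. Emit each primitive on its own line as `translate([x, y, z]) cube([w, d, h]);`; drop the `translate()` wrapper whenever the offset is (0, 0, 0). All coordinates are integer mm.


translate([152, 336, 0]) cube([92, 92, 1061]);
translate([2271, 336, 0]) cube([92, 92, 1061]);
translate([244, 336, 234]) cube([2027, 92, 99]);
translate([244, 336, 757]) cube([2027, 92, 99]);
translate([354, 428, 49]) cube([81, 20, 921]);
translate([545, 428, 49]) cube([81, 20, 921]);
translate([736, 428, 49]) cube([81, 20, 921]);
translate([927, 428, 49]) cube([81, 20, 921]);
translate([1118, 428, 49]) cube([81, 20, 921]);
translate([1309, 428, 49]) cube([81, 20, 921]);
translate([1500, 428, 49]) cube([81, 20, 921]);
translate([1691, 428, 49]) cube([81, 20, 921]);
translate([1882, 428, 49]) cube([81, 20, 921]);
translate([2073, 428, 49]) cube([81, 20, 921]);


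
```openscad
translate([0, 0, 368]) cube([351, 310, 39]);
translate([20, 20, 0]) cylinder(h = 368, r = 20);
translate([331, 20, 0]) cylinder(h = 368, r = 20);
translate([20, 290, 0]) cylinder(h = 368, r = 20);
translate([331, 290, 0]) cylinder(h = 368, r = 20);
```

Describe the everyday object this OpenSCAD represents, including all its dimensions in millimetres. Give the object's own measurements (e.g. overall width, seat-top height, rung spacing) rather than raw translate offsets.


A simple wooden stool: a rectangular seat 351 mm (x) by 310 mm (y), 39 mm thick, top face at z = 407 mm, on four round legs, each 40 mm in diameter. The legs rest on z = 0, each leg's axis is inset half a diameter from the nearest pair of seat edges (so the leg's bounding box is flush with the corner).


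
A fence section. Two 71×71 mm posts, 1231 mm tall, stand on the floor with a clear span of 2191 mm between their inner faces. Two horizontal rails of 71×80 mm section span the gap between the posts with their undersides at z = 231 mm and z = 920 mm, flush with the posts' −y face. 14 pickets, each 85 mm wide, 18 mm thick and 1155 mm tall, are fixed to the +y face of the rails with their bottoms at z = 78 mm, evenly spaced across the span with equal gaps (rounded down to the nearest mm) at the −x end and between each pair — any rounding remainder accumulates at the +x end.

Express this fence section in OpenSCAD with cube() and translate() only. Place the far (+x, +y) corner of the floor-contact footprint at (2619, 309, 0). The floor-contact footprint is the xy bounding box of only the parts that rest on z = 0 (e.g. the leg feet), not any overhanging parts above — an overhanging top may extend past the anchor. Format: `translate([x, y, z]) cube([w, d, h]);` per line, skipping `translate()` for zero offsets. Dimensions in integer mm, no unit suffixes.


translate([286, 238, 0]) cube([71, 71, 1231]);
translate([2548, 238, 0]) cube([71, 71, 1231]);
translate([357, 238, 231]) cube([2191, 71, 80]);
translate([357, 238, 920]) cube([2191, 71, 80]);
translate([423, 309, 78]) cube([85, 18, 1155]);
translate([574, 309, 78]) cube([85, 18, 1155]);
translate([725, 309, 78]) cube([85, 18, 1155]);
translate([876, 309, 78]) cube([85, 18, 1155]);
translate([1027, 309, 78]) cube([85, 18, 1155]);
translate([1178, 309, 78]) cube([85, 18, 1155]);
translate([1329, 309, 78]) cube([85, 18, 1155]);
translate([1480, 309, 78]) cube([85, 18, 1155]);
translate([1631, 309, 78]) cube([85, 18, 1155]);
translate([1782, 309, 78]) cube([85, 18, 1155]);
translate([1933, 309, 78]) cube([85, 18, 1155]);
translate([2084, 309, 78]) cube([85, 18, 1155]);
translate([2235, 309, 78]) cube([85, 18, 1155]);
translate([2386, 309, 78]) cube([85, 18, 1155]);


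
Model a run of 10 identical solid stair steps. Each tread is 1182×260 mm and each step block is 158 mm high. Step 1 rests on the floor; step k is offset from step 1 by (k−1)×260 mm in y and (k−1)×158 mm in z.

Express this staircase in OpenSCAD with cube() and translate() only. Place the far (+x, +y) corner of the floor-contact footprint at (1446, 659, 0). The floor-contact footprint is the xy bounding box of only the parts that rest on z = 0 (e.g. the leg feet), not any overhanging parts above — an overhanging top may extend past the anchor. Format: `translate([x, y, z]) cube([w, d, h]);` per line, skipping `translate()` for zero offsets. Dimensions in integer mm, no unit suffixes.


translate([264, 399, 0]) cube([1182, 260, 158]);
translate([264, 659, 158]) cube([1182, 260, 158]);
translate([264, 919, 316]) cube([1182, 260, 158]);
translate([264, 1179, 474]) cube([1182, 260, 158]);
translate([264, 1439, 632]) cube([1182, 260, 158]);
translate([264, 1699, 790]) cube([1182, 260, 158]);
translate([264, 1959, 948]) cube([1182, 260, 158]);
translate([264, 2219, 1106]) cube([1182, 260, 158]);
translate([264, 2479, 1264]) cube([1182, 260, 158]);
translate([264, 2739, 1422]) cube([1182, 260, 158]);


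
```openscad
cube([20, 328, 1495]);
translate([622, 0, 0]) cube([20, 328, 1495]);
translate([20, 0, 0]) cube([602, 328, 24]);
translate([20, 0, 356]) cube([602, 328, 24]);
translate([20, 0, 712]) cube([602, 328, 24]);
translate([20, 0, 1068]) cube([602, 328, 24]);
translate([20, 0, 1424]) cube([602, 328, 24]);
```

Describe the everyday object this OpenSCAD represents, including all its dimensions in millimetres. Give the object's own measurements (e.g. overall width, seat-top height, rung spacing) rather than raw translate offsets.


An open bookshelf. Two side panels, each 20 mm thick, 328 mm deep and 1495 mm tall, stand 642 mm apart (outside-to-outside). Between them sit 5 shelves, each 24 mm thick and 328 mm deep, spanning the full gap between the sides. The bottom shelf rests on the floor (its underside at z = 0) and the clear gap between one shelf's top and the next shelf's underside is 332 mm.


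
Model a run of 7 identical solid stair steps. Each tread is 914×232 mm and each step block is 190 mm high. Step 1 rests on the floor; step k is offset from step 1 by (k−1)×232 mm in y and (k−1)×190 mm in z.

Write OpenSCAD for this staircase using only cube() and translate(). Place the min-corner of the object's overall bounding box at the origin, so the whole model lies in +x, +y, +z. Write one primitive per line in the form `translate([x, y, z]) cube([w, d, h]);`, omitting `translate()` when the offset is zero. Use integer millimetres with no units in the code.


cube([914, 232, 190]);
translate([0, 232, 190]) cube([914, 232, 190]);
translate([0, 464, 380]) cube([914, 232, 190]);
translate([0, 696, 570]) cube([914, 232, 190]);
translate([0, 928, 760]) cube([914, 232, 190]);
translate([0, 1160, 950]) cube([914, 232, 190]);
translate([0, 1392, 1140]) cube([914, 232, 190]);


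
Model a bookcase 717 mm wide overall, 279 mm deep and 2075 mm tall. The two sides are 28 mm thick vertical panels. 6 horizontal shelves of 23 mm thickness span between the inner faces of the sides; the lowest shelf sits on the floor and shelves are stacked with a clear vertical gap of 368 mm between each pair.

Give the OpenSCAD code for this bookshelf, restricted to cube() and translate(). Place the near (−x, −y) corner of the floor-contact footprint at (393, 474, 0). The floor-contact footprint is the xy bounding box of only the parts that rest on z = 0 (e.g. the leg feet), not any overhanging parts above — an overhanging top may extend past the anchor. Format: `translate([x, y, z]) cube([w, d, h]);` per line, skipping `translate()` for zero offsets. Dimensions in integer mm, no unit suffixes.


translate([393, 474, 0]) cube([28, 279, 2075]);
translate([1082, 474, 0]) cube([28, 279, 2075]);
translate([421, 474, 0]) cube([661, 279, 23]);
translate([421, 474, 391]) cube([661, 279, 23]);
translate([421, 474, 782]) cube([661, 279, 23]);
translate([421, 474, 1173]) cube([661, 279, 23]);
translate([421, 474, 1564]) cube([661, 279, 23]);
translate([421, 474, 1955]) cube([661, 279, 23]);


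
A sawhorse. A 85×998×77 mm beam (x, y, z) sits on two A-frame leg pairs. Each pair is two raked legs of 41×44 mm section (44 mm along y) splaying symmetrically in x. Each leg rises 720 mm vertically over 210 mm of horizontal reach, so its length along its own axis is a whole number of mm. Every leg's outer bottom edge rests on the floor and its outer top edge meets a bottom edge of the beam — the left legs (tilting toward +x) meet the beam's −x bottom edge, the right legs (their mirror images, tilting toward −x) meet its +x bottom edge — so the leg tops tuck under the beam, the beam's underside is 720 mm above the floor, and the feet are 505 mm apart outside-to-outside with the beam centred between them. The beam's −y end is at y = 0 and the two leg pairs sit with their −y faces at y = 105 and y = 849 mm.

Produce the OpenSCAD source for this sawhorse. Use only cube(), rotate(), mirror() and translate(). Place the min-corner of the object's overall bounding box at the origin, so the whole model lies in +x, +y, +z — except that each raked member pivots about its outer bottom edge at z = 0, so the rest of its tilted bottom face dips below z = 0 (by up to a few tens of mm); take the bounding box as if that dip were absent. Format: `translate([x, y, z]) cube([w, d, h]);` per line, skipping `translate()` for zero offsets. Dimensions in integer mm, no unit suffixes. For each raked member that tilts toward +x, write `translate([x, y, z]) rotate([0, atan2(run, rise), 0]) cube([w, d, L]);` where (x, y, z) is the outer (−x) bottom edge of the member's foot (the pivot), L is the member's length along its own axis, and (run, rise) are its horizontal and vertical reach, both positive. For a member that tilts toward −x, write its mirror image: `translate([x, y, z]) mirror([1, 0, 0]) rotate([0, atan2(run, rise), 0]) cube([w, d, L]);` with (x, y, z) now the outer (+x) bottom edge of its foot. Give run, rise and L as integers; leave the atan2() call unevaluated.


translate([210, 0, 720]) cube([85, 998, 77]);
translate([0, 105, 0]) rotate([0, atan2(210, 720), 0]) cube([41, 44, 750]);
translate([505, 105, 0]) mirror([1, 0, 0]) rotate([0, atan2(210, 720), 0]) cube([41, 44, 750]);
translate([0, 849, 0]) rotate([0, atan2(210, 720), 0]) cube([41, 44, 750]);
translate([505, 849, 0]) mirror([1, 0, 0]) rotate([0, atan2(210, 720), 0]) cube([41, 44, 750]);
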